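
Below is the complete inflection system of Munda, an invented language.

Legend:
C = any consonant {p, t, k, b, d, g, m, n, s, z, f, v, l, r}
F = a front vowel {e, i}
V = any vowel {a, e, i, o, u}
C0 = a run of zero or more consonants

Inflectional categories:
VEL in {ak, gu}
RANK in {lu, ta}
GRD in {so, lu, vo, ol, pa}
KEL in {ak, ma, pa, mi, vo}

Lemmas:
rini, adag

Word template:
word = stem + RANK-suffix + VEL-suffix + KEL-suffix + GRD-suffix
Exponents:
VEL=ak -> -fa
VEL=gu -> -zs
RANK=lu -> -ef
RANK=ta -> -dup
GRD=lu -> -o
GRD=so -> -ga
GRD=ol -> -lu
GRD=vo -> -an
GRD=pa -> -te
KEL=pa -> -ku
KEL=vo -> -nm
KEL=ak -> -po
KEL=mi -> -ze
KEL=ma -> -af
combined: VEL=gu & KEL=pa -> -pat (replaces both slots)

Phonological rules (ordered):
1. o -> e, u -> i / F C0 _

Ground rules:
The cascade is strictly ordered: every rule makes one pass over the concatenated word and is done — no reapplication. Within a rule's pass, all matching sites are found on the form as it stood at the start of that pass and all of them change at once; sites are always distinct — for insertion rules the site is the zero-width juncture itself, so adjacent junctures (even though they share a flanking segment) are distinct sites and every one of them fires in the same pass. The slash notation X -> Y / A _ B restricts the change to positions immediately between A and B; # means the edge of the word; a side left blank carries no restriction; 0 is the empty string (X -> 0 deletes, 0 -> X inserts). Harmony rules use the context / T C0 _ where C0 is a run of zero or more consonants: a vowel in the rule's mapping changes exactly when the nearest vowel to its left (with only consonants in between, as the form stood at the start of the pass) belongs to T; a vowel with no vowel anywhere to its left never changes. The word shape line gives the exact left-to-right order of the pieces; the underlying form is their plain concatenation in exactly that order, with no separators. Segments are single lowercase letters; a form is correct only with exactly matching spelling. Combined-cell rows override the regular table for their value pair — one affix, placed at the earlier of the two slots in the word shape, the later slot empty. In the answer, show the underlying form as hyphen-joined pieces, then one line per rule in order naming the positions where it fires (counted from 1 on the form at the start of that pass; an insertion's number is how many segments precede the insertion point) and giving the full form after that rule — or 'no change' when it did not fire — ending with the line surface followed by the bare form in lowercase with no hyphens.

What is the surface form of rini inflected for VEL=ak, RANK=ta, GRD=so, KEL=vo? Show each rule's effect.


underlying: rini-dup-fa-nm-ga
1. o -> e, u -> i / F C0 _: fires at position(s) 6: rinidipfanmga
surface: rinidipfanmga


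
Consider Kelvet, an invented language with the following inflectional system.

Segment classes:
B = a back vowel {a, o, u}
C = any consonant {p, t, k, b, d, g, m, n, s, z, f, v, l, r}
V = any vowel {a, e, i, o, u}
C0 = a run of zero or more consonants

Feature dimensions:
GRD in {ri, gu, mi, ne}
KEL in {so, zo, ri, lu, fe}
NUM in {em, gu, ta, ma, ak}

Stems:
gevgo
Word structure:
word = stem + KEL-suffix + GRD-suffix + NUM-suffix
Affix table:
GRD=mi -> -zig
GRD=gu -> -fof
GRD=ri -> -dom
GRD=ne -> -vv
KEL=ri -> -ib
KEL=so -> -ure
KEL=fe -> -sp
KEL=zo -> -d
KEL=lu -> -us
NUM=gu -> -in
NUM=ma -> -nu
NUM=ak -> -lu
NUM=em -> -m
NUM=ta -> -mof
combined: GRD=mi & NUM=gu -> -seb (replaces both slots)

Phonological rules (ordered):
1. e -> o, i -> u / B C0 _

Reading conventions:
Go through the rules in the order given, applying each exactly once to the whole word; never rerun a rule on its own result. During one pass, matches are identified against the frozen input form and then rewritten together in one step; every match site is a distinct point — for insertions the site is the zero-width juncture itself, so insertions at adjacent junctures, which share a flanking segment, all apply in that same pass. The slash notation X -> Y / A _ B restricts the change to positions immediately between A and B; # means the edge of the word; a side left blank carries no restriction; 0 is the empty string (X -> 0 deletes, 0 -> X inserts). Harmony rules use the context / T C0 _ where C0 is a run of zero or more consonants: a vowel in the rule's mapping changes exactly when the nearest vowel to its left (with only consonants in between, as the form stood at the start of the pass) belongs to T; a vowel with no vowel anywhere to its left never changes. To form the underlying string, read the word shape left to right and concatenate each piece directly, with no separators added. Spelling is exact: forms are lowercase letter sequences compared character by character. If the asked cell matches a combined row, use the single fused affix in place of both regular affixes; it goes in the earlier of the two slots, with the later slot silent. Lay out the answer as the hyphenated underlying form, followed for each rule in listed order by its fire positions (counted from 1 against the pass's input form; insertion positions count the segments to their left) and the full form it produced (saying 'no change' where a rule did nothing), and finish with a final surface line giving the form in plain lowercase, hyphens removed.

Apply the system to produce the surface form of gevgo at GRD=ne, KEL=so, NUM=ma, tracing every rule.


underlying: gevgo-ure-vv-nu
1. e -> o, i -> u / B C0 _: fires at position(s) 8: gevgourovvnu
surface: gevgourovvnu


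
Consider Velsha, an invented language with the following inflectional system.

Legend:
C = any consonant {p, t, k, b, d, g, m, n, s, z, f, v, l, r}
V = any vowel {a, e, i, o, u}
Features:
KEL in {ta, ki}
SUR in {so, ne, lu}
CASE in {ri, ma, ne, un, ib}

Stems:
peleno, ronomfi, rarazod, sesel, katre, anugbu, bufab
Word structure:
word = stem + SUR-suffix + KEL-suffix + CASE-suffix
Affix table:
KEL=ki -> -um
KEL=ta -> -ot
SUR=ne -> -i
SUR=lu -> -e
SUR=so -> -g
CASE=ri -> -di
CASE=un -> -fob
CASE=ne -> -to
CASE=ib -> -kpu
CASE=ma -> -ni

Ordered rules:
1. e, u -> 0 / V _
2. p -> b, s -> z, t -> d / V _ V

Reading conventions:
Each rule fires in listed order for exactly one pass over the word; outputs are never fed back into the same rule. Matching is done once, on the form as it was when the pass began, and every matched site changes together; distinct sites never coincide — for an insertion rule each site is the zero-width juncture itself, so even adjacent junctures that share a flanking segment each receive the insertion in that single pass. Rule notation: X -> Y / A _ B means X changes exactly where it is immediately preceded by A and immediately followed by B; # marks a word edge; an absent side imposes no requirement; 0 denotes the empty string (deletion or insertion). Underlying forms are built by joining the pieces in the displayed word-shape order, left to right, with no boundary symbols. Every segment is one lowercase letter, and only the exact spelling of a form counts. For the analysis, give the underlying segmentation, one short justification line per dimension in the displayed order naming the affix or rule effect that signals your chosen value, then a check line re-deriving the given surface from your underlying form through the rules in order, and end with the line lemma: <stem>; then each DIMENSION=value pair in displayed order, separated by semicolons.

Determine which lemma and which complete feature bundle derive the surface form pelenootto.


underlying: peleno-e-ot-to
KEL=ta - signalled by the affix -ot
SUR=lu - signalled by the affix -e
CASE=ne - signalled by the affix -to
check: pelenoeotto -> pelenootto -> pelenootto
lemma: peleno; KEL=ta; SUR=lu; CASE=ne


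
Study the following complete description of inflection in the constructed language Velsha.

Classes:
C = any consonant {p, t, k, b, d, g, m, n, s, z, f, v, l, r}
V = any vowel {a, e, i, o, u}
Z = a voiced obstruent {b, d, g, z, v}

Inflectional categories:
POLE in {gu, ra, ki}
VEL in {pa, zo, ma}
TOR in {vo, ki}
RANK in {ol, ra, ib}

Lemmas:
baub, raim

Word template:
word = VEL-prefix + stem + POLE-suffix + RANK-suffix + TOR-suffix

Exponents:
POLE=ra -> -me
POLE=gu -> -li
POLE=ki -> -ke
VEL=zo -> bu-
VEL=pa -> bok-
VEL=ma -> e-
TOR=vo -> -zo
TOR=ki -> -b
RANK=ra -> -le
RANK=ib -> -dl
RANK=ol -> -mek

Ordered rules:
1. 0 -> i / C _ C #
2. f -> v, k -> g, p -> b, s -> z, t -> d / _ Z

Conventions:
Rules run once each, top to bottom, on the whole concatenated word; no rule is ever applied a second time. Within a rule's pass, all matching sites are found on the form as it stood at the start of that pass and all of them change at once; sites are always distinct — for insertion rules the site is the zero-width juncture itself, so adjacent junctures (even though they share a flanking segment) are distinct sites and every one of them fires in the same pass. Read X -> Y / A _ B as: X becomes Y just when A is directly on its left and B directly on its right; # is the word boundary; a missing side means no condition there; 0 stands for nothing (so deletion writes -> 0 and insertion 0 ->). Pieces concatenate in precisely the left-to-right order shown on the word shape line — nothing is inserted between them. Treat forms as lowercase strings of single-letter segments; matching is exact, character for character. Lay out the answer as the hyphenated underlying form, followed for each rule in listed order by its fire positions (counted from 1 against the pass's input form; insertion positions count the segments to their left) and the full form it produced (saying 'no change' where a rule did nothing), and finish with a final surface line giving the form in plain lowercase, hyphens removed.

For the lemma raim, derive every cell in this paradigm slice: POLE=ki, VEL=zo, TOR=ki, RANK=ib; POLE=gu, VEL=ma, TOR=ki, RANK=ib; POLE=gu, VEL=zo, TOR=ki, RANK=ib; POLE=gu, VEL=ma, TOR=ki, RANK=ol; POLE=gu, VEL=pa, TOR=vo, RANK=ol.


cell POLE=ki, VEL=zo, TOR=ki, RANK=ib:
underlying: bu-raim-ke-dl-b
1. 0 -> i / C _ C #: inserts after position(s) 10: buraimkedlib
2. f -> v, k -> g, p -> b, s -> z, t -> d / _ Z: no change
surface: buraimkedlib

cell POLE=gu, VEL=ma, TOR=ki, RANK=ib:
underlying: e-raim-li-dl-b
1. 0 -> i / C _ C #: inserts after position(s) 9: eraimlidlib
2. f -> v, k -> g, p -> b, s -> z, t -> d / _ Z: no change
surface: eraimlidlib

cell POLE=gu, VEL=zo, TOR=ki, RANK=ib:
underlying: bu-raim-li-dl-b
1. 0 -> i / C _ C #: inserts after position(s) 10: buraimlidlib
2. f -> v, k -> g, p -> b, s -> z, t -> d / _ Z: no change
surface: buraimlidlib

cell POLE=gu, VEL=ma, TOR=ki, RANK=ol:
underlying: e-raim-li-mek-b
1. 0 -> i / C _ C #: inserts after position(s) 10: eraimlimekib
2. f -> v, k -> g, p -> b, s -> z, t -> d / _ Z: no change
surface: eraimlimekib

cell POLE=gu, VEL=pa, TOR=vo, RANK=ol:
underlying: bok-raim-li-mek-zo
1. 0 -> i / C _ C #: no change
2. f -> v, k -> g, p -> b, s -> z, t -> d / _ Z: fires at position(s) 12: bokraimlimegzo
surface: bokraimlimegzo


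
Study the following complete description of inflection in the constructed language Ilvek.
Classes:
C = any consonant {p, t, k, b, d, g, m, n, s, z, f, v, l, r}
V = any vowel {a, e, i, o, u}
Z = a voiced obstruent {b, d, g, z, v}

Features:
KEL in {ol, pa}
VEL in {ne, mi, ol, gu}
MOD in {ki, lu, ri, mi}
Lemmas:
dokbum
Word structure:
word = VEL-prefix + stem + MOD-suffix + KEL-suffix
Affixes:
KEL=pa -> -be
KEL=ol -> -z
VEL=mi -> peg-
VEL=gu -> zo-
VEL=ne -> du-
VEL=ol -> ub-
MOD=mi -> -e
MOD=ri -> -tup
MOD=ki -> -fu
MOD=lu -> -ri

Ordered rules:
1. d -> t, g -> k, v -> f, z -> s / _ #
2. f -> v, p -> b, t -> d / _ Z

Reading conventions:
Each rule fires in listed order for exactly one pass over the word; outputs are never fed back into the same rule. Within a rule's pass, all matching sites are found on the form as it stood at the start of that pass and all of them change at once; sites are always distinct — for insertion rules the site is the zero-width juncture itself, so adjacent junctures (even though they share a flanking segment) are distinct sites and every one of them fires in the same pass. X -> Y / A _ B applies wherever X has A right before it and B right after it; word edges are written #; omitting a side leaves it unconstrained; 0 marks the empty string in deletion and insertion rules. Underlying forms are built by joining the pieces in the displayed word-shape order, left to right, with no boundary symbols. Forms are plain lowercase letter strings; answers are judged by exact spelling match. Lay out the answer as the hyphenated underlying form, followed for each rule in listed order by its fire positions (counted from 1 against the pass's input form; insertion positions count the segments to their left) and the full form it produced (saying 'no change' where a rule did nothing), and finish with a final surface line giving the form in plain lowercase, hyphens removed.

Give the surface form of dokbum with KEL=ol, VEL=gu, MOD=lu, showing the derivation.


underlying: zo-dokbum-ri-z
1. d -> t, g -> k, v -> f, z -> s / _ #: fires at position(s) 11: zodokbumris
2. f -> v, p -> b, t -> d / _ Z: no change
surface: zodokbumris


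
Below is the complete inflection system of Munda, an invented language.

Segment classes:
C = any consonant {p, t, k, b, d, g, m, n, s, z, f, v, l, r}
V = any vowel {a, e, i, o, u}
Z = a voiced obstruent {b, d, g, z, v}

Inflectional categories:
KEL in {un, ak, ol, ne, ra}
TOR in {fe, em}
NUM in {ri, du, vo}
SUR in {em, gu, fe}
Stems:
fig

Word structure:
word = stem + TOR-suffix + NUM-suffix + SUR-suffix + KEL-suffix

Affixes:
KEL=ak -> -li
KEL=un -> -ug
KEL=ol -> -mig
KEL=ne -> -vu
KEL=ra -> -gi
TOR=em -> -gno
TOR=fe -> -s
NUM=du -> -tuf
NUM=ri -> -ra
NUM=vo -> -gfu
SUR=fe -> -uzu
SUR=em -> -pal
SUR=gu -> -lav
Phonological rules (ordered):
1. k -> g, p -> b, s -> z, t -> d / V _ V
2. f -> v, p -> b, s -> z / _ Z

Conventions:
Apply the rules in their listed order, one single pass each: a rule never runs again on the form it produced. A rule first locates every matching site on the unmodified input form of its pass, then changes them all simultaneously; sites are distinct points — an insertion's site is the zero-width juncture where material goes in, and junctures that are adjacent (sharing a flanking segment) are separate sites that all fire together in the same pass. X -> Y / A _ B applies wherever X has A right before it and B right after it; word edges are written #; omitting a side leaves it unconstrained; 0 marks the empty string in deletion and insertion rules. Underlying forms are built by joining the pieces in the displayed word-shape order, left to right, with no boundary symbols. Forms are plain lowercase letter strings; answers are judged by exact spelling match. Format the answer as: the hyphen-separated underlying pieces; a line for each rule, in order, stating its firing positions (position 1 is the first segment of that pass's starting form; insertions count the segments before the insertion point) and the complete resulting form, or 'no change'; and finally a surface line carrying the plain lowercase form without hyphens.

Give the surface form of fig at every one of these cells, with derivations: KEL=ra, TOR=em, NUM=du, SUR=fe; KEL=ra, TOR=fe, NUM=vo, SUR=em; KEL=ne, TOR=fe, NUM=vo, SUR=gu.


cell KEL=ra, TOR=em, NUM=du, SUR=fe:
underlying: fig-gno-tuf-uzu-gi
1. k -> g, p -> b, s -> z, t -> d / V _ V: fires at position(s) 7: figgnodufuzugi
2. f -> v, p -> b, s -> z / _ Z: no change
surface: figgnodufuzugi

cell KEL=ra, TOR=fe, NUM=vo, SUR=em:
underlying: fig-s-gfu-pal-gi
1. k -> g, p -> b, s -> z, t -> d / V _ V: fires at position(s) 8: figsgfubalgi
2. f -> v, p -> b, s -> z / _ Z: fires at position(s) 4: figzgfubalgi
surface: figzgfubalgi

cell KEL=ne, TOR=fe, NUM=vo, SUR=gu:
underlying: fig-s-gfu-lav-vu
1. k -> g, p -> b, s -> z, t -> d / V _ V: no change
2. f -> v, p -> b, s -> z / _ Z: fires at position(s) 4: figzgfulavvu
surface: figzgfulavvu


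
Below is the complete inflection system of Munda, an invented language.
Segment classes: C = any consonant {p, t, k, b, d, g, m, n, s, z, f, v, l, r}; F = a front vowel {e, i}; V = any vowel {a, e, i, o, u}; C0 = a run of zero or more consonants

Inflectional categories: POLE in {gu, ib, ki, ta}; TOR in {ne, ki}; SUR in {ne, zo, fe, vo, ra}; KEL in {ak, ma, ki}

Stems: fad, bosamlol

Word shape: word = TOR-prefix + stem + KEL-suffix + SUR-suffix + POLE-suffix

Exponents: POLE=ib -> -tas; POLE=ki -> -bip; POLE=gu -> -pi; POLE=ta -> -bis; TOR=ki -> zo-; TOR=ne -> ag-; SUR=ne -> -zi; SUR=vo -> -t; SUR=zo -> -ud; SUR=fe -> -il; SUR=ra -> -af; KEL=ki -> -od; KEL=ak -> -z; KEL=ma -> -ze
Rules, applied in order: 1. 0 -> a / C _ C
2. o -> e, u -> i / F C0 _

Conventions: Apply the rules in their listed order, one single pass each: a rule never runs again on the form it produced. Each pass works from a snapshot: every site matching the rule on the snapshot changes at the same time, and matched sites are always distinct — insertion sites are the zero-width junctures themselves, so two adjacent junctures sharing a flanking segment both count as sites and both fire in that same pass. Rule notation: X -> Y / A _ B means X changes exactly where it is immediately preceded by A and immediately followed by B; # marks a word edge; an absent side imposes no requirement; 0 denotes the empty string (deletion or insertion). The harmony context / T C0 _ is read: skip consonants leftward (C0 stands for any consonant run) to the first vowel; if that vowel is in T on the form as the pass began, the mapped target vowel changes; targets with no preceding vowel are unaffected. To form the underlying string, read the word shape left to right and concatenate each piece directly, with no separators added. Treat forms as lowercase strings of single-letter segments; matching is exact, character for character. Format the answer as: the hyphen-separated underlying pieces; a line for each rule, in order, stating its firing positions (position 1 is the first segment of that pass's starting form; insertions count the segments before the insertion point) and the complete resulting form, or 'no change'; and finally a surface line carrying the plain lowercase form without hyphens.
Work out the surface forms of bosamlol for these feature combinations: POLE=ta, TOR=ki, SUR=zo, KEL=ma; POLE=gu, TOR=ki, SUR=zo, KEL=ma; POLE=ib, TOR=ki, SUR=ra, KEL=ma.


cell POLE=ta, TOR=ki, SUR=zo, KEL=ma:
underlying: zo-bosamlol-ze-ud-bis
1. 0 -> a / C _ C: inserts after position(s) 7, 10, 14: zobosamalolazeudabis
2. o -> e, u -> i / F C0 _: fires at position(s) 15: zobosamalolazeidabis
surface: zobosamalolazeidabis

cell POLE=gu, TOR=ki, SUR=zo, KEL=ma:
underlying: zo-bosamlol-ze-ud-pi
1. 0 -> a / C _ C: inserts after position(s) 7, 10, 14: zobosamalolazeudapi
2. o -> e, u -> i / F C0 _: fires at position(s) 15: zobosamalolazeidapi
surface: zobosamalolazeidapi

cell POLE=ib, TOR=ki, SUR=ra, KEL=ma:
underlying: zo-bosamlol-ze-af-tas
1. 0 -> a / C _ C: inserts after position(s) 7, 10, 14: zobosamalolazeafatas
2. o -> e, u -> i / F C0 _: no change
surface: zobosamalolazeafatas


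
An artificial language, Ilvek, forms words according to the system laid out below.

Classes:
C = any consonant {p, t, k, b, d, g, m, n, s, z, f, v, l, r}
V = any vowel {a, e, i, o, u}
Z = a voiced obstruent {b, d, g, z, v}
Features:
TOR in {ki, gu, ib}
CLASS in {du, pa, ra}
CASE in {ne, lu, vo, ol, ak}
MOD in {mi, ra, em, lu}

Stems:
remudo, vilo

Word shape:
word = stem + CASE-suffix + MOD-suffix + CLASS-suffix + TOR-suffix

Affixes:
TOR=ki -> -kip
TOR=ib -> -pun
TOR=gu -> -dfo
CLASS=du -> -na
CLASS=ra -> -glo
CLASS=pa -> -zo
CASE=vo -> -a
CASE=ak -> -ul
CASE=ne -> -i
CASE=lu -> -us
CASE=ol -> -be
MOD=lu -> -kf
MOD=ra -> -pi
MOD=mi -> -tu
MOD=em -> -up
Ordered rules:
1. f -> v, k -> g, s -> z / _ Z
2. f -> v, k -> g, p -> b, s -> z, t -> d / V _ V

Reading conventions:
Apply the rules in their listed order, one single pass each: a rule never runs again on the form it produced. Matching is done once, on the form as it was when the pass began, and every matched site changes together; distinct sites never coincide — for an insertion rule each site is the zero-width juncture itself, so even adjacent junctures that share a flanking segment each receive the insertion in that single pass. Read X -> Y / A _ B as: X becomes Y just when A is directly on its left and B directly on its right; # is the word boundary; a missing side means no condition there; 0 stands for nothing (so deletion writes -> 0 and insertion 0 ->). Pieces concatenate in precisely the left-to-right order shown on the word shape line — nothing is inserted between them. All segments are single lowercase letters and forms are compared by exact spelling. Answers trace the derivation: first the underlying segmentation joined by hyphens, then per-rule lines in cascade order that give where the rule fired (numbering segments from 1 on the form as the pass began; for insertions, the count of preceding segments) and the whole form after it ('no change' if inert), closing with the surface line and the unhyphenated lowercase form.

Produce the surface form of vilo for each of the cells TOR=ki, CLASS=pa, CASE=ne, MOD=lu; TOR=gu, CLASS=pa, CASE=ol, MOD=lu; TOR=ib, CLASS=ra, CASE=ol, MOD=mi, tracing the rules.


cell TOR=ki, CLASS=pa, CASE=ne, MOD=lu:
underlying: vilo-i-kf-zo-kip
1. f -> v, k -> g, s -> z / _ Z: fires at position(s) 7: viloikvzokip
2. f -> v, k -> g, p -> b, s -> z, t -> d / V _ V: fires at position(s) 10: viloikvzogip
surface: viloikvzogip

cell TOR=gu, CLASS=pa, CASE=ol, MOD=lu:
underlying: vilo-be-kf-zo-dfo
1. f -> v, k -> g, s -> z / _ Z: fires at position(s) 8: vilobekvzodfo
2. f -> v, k -> g, p -> b, s -> z, t -> d / V _ V: no change
surface: vilobekvzodfo

cell TOR=ib, CLASS=ra, CASE=ol, MOD=mi:
underlying: vilo-be-tu-glo-pun
1. f -> v, k -> g, s -> z / _ Z: no change
2. f -> v, k -> g, p -> b, s -> z, t -> d / V _ V: fires at position(s) 7, 12: vilobeduglobun
surface: vilobeduglobun


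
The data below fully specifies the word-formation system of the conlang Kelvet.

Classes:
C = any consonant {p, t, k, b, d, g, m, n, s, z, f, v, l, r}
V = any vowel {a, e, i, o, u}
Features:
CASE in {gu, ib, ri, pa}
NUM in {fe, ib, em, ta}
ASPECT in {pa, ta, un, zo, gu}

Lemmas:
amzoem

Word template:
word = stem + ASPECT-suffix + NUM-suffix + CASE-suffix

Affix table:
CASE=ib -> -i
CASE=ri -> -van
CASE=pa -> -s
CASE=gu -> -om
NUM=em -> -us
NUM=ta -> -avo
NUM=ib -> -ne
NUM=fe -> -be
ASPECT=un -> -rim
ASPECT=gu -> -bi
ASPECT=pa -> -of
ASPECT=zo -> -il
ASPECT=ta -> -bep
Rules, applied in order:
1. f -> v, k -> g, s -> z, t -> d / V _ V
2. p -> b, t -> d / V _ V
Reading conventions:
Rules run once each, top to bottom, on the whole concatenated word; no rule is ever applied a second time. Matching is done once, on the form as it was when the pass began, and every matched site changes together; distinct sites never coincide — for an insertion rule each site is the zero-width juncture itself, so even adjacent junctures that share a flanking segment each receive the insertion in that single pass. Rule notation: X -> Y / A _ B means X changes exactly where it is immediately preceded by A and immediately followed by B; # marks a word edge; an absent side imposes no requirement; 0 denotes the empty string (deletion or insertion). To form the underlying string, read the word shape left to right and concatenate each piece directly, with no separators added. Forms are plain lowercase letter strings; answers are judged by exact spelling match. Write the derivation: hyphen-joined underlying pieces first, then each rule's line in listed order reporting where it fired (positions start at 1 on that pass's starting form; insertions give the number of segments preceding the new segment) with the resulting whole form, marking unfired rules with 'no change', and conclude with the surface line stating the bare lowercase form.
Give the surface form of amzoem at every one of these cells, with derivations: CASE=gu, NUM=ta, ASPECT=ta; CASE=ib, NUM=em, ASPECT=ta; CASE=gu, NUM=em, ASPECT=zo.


cell CASE=gu, NUM=ta, ASPECT=ta:
underlying: amzoem-bep-avo-om
1. f -> v, k -> g, s -> z, t -> d / V _ V: no change
2. p -> b, t -> d / V _ V: fires at position(s) 9: amzoembebavoom
surface: amzoembebavoom

cell CASE=ib, NUM=em, ASPECT=ta:
underlying: amzoem-bep-us-i
1. f -> v, k -> g, s -> z, t -> d / V _ V: fires at position(s) 11: amzoembepuzi
2. p -> b, t -> d / V _ V: fires at position(s) 9: amzoembebuzi
surface: amzoembebuzi

cell CASE=gu, NUM=em, ASPECT=zo:
underlying: amzoem-il-us-om
1. f -> v, k -> g, s -> z, t -> d / V _ V: fires at position(s) 10: amzoemiluzom
2. p -> b, t -> d / V _ V: no change
surface: amzoemiluzom


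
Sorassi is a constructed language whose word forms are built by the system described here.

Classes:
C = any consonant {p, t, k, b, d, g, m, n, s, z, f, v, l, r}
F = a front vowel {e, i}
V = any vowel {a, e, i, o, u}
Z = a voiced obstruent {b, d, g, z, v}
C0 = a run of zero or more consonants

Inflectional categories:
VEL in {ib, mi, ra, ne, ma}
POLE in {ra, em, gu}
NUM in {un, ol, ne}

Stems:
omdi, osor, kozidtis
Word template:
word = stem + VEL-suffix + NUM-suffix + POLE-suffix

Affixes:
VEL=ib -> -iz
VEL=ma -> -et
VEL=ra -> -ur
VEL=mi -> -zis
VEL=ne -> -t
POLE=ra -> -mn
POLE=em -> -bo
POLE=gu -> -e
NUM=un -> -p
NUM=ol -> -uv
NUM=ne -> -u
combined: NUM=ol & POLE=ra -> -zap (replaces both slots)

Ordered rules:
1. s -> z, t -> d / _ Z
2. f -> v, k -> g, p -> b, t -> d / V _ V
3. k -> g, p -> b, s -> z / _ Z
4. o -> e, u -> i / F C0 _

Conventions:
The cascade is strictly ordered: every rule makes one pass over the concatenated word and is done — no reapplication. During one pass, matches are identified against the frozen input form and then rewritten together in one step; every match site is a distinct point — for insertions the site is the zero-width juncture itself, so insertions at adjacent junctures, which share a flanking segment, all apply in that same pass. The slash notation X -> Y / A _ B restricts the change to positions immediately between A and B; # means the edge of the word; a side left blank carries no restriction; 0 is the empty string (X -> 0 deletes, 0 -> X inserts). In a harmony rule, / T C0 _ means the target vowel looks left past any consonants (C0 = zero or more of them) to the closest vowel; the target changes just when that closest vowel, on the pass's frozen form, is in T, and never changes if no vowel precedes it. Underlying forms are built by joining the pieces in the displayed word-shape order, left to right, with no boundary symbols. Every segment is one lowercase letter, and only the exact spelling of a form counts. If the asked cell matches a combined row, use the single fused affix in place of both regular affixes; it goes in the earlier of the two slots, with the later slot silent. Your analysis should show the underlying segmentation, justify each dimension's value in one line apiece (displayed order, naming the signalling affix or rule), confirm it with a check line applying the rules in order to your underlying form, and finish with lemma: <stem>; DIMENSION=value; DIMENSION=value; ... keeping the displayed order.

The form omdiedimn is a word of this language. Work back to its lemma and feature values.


underlying: omdi-et-u-mn
VEL=ma - signalled by the affix -et
POLE=ra - signalled by the affix -mn
NUM=ne - signalled by the affix -u
check: omdietumn -> omdietumn -> omdiedumn -> omdiedumn -> omdiedimn
lemma: omdi; VEL=ma; POLE=ra; NUM=ne


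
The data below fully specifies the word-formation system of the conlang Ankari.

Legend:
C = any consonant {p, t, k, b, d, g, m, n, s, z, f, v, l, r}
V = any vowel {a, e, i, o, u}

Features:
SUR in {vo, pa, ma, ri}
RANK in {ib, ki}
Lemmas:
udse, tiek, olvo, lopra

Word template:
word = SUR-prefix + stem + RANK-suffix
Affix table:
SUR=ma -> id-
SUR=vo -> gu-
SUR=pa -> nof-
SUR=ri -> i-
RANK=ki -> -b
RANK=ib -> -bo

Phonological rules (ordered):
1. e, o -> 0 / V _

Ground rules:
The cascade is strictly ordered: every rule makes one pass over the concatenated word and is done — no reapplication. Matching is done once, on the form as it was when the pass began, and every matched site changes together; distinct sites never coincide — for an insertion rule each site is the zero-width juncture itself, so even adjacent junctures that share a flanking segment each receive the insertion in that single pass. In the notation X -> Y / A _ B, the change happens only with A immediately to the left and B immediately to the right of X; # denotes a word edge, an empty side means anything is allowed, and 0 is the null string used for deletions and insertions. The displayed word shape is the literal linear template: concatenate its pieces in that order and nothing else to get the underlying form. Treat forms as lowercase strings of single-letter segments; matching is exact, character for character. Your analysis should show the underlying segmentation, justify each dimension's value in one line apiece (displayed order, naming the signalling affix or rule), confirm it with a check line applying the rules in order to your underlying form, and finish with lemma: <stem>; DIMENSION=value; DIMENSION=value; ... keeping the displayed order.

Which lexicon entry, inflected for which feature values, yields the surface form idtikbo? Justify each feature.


underlying: id-tiek-bo
SUR=ma - signalled by the affix id-
RANK=ib - signalled by the affix -bo
check: idtiekbo -> idtikbo
lemma: tiek; SUR=ma; RANK=ib


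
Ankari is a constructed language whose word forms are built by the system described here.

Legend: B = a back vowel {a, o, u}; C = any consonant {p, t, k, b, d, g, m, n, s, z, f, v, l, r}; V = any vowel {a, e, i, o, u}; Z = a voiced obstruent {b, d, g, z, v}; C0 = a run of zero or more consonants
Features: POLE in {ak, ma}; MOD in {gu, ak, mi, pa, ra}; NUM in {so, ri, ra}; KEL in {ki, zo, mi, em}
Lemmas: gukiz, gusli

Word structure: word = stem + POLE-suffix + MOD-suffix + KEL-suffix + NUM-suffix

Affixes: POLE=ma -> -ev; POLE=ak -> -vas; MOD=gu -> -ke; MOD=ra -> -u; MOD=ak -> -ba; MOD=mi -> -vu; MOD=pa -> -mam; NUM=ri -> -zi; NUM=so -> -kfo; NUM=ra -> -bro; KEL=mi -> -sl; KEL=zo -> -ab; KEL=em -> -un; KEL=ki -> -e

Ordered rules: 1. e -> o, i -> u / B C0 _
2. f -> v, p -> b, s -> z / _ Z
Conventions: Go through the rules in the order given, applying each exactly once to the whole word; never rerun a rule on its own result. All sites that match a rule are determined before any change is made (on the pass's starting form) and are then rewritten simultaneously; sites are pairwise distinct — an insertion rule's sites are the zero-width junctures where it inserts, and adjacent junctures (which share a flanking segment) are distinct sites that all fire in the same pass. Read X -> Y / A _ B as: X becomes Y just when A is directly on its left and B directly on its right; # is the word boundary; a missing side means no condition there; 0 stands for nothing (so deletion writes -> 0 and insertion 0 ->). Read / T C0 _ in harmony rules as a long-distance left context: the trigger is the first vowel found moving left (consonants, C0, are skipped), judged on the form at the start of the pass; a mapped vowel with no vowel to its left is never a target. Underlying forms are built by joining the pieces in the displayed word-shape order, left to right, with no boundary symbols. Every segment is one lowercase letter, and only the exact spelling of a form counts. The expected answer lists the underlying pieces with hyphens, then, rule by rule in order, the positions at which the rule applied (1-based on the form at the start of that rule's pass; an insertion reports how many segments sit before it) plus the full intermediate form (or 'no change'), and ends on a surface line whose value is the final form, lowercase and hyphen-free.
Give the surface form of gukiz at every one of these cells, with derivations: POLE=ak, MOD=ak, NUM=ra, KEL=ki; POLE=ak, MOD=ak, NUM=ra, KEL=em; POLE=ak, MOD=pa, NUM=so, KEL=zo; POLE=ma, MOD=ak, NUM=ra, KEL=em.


cell POLE=ak, MOD=ak, NUM=ra, KEL=ki:
underlying: gukiz-vas-ba-e-bro
1. e -> o, i -> u / B C0 _: fires at position(s) 4, 11: gukuzvasbaobro
2. f -> v, p -> b, s -> z / _ Z: fires at position(s) 8: gukuzvazbaobro
surface: gukuzvazbaobro

cell POLE=ak, MOD=ak, NUM=ra, KEL=em:
underlying: gukiz-vas-ba-un-bro
1. e -> o, i -> u / B C0 _: fires at position(s) 4: gukuzvasbaunbro
2. f -> v, p -> b, s -> z / _ Z: fires at position(s) 8: gukuzvazbaunbro
surface: gukuzvazbaunbro

cell POLE=ak, MOD=pa, NUM=so, KEL=zo:
underlying: gukiz-vas-mam-ab-kfo
1. e -> o, i -> u / B C0 _: fires at position(s) 4: gukuzvasmamabkfo
2. f -> v, p -> b, s -> z / _ Z: no change
surface: gukuzvasmamabkfo

cell POLE=ma, MOD=ak, NUM=ra, KEL=em:
underlying: gukiz-ev-ba-un-bro
1. e -> o, i -> u / B C0 _: fires at position(s) 4: gukuzevbaunbro
2. f -> v, p -> b, s -> z / _ Z: no change
surface: gukuzevbaunbro


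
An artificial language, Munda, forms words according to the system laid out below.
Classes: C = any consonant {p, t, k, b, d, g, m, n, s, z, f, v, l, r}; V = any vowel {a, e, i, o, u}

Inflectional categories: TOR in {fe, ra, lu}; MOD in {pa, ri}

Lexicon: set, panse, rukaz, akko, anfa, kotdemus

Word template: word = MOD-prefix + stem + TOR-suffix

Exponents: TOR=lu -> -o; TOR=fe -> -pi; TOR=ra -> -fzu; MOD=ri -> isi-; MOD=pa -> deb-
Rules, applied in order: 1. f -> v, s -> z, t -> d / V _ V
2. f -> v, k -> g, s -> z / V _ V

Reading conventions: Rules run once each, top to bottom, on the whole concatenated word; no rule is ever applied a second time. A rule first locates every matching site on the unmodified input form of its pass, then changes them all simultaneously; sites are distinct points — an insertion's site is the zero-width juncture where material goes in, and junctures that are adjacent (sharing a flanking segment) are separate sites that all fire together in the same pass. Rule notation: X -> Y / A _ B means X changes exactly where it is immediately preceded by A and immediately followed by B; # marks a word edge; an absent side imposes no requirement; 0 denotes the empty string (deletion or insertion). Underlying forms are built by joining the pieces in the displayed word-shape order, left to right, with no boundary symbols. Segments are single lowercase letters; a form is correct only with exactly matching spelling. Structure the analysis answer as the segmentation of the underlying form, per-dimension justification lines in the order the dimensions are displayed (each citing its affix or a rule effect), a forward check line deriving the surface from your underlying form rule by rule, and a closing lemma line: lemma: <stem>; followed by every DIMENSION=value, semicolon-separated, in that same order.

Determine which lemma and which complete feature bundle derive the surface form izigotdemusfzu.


underlying: isi-kotdemus-fzu
TOR=ra - signalled by the affix -fzu
MOD=ri - signalled by the affix isi-
check: isikotdemusfzu -> izikotdemusfzu -> izigotdemusfzu
lemma: kotdemus; TOR=ra; MOD=ri


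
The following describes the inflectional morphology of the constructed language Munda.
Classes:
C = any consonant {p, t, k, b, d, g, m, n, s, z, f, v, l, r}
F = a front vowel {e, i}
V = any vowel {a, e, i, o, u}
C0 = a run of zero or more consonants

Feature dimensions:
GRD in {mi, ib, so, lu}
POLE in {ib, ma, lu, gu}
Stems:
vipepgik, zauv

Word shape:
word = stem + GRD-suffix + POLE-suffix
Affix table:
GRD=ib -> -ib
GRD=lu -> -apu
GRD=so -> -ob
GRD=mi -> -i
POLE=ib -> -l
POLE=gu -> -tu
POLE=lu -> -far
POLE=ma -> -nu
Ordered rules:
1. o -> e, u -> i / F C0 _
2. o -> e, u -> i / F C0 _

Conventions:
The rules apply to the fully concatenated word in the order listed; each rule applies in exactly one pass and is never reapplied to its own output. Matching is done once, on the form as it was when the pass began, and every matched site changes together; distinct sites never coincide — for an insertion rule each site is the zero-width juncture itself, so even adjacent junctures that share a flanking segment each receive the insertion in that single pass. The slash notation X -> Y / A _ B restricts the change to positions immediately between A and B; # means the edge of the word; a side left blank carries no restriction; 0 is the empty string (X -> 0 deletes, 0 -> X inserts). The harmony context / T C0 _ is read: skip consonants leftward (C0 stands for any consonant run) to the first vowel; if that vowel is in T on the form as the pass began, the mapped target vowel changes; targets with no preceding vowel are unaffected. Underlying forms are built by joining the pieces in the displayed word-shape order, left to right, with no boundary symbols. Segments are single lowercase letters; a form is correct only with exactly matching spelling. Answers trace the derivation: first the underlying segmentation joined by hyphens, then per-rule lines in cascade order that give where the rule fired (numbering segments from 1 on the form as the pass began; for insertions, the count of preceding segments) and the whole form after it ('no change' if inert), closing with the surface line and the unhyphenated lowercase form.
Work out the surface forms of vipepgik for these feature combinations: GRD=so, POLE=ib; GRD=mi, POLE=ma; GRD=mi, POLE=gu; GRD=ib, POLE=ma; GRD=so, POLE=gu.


cell GRD=so, POLE=ib:
underlying: vipepgik-ob-l
1. o -> e, u -> i / F C0 _: fires at position(s) 9: vipepgikebl
2. o -> e, u -> i / F C0 _: no change
surface: vipepgikebl

cell GRD=mi, POLE=ma:
underlying: vipepgik-i-nu
1. o -> e, u -> i / F C0 _: fires at position(s) 11: vipepgikini
2. o -> e, u -> i / F C0 _: no change
surface: vipepgikini

cell GRD=mi, POLE=gu:
underlying: vipepgik-i-tu
1. o -> e, u -> i / F C0 _: fires at position(s) 11: vipepgikiti
2. o -> e, u -> i / F C0 _: no change
surface: vipepgikiti

cell GRD=ib, POLE=ma:
underlying: vipepgik-ib-nu
1. o -> e, u -> i / F C0 _: fires at position(s) 12: vipepgikibni
2. o -> e, u -> i / F C0 _: no change
surface: vipepgikibni

cell GRD=so, POLE=gu:
underlying: vipepgik-ob-tu
1. o -> e, u -> i / F C0 _: fires at position(s) 9: vipepgikebtu
2. o -> e, u -> i / F C0 _: fires at position(s) 12: vipepgikebti
surface: vipepgikebti


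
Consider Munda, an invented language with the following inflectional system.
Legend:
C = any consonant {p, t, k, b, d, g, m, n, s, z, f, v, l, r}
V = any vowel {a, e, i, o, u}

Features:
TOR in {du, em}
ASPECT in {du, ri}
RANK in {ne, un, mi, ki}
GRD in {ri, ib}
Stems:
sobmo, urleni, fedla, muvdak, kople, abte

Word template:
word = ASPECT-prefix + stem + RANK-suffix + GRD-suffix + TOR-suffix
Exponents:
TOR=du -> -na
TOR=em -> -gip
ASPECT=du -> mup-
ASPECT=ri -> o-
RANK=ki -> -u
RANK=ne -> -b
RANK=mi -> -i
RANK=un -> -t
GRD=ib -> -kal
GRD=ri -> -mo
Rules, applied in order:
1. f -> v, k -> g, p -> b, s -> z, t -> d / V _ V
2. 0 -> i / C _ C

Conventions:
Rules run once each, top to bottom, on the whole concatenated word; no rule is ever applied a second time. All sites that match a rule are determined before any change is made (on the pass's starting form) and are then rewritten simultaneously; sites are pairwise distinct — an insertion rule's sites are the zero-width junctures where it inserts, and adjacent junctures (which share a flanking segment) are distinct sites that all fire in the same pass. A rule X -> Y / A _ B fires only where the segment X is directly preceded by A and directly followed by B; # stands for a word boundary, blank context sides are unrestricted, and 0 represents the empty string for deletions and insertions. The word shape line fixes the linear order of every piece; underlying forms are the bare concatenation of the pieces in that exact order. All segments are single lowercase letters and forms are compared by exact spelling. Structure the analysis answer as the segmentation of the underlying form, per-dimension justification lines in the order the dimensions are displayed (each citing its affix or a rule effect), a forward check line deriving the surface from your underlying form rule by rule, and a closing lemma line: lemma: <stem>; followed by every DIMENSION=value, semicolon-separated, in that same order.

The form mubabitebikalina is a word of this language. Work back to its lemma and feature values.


underlying: mup-abte-b-kal-na
TOR=du - signalled by the affix -na
ASPECT=du - signalled by the affix mup-
RANK=ne - signalled by the affix -b
GRD=ib - signalled by the affix -kal
check: mupabtebkalna -> mubabtebkalna -> mubabitebikalina
lemma: abte; TOR=du; ASPECT=du; RANK=ne; GRD=ib
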